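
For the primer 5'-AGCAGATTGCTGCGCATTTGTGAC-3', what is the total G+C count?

12

Counting bases: A=5, G=7, T=7, C=5
Total G or C: 7 + 5 = 12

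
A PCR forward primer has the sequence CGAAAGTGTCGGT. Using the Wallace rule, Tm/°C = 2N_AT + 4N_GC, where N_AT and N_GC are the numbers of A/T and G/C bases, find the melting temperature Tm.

40°C

Base counts: G=5, T=3, C=2, A=3
So N_AT = 6 and N_GC = 7.
Tm = 2×6 + 4×7 = 40°C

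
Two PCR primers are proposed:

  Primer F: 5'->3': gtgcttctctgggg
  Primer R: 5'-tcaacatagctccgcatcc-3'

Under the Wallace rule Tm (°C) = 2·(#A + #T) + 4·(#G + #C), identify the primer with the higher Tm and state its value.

Primer F: A+T=5, G+C=9 → Tm = 2(5)+4(9) = 46°C
Primer R: A+T=9, G+C=10 → Tm = 2(9)+4(10) = 58°C
46°C vs 58°C → primer R is higher.

Primer R, 58°C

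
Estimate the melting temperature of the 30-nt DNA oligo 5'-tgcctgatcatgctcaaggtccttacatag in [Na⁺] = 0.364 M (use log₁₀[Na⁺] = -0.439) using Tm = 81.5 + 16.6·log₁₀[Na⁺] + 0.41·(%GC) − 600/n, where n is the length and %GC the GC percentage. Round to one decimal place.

Length n = 30. Counting bases: C=8, G=6, A=7, T=9
G+C = 14, so %GC = 14/30 × 100 = 46.667%
Salt term: 16.6 × (-0.439) = -7.287
GC term: 0.41 × 46.667 = 19.133; length term: −600/30 = −20
Tm = 81.5 + (-7.287) + 19.133 − 20 = 73.346 → 73.3°C

73.3°C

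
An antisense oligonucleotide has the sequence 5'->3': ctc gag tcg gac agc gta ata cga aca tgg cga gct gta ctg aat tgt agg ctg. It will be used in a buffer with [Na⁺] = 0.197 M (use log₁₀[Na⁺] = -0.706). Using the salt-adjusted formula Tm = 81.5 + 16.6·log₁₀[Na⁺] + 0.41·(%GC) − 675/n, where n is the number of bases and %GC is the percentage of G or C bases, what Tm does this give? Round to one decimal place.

78.5°C

Length n = 54. Scanning the sequence gives T=12, G=17, A=14, C=11.
G+C = 28, so %GC = 28/54 × 100 = 51.852%
Salt term: 16.6 × (-0.706) = -11.72
GC term: 0.41 × 51.852 = 21.259; length term: −675/54 = −12.5
Tm = 81.5 + (-11.72) + 21.259 − 12.5 = 78.539 → 78.5°C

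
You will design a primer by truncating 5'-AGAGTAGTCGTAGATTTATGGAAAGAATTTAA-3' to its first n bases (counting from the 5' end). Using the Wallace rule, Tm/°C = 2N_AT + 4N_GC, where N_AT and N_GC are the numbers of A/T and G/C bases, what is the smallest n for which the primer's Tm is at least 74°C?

n = 28

First 27 bases: AGAGTAGTCGTAGATTTATGGAAAGAA → Tm = 72°C (< 74°C)
First 28 bases: AGAGTAGTCGTAGATTTATGGAAAGAAT → Tm = 74°C (≥ 74°C)
Each additional base adds 2°C (A/T) or 4°C (G/C), so Tm is non-decreasing in n; n = 28 is the first length to reach 74°C.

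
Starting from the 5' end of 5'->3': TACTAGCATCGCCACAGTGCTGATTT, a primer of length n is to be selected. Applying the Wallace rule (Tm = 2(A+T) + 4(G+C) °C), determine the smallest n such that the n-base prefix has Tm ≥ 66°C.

First 21 bases: TACTAGCATCGCCACAGTGCT → Tm = 64°C (< 66°C)
First 22 bases: TACTAGCATCGCCACAGTGCTG → Tm = 68°C (≥ 66°C)
Each additional base adds 2°C (A/T) or 4°C (G/C), so Tm is non-decreasing in n; n = 22 is the first length to reach 66°C.

n = 22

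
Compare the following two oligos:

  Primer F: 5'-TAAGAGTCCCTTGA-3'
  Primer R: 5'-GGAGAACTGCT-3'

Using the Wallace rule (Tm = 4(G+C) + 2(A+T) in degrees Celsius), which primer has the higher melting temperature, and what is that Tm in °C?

Primer F, 40°C

Primer F: A+T=8, G+C=6 → Tm = 2(8)+4(6) = 40°C
Primer R: A+T=5, G+C=6 → Tm = 2(5)+4(6) = 34°C
40°C vs 34°C → primer F is higher.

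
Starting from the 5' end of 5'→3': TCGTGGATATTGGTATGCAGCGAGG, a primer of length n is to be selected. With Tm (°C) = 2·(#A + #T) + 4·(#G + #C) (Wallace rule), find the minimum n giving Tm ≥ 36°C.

n = 13

First 12 bases: TCGTGGATATTG → Tm = 34°C (< 36°C)
First 13 bases: TCGTGGATATTGG → Tm = 38°C (≥ 36°C)
Since every base adds ≥2°C, Tm only increases with n, so the threshold is first crossed at n = 13.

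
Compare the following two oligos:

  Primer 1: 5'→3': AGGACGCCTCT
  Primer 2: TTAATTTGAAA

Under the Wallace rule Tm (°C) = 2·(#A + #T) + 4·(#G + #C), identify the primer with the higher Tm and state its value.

Primer 1, 36°C

Primer 1: A+T=4, G+C=7 → Tm = 2(4)+4(7) = 36°C
Primer 2: A+T=10, G+C=1 → Tm = 2(10)+4(1) = 24°C
36°C vs 24°C → primer 1 is higher.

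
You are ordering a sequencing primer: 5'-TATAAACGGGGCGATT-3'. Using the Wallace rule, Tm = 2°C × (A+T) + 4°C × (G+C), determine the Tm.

Base counts: G=5, T=4, A=5, C=2
AT pairs contribute 9, GC pairs contribute 7.
Tm = 4·7 + 2·9 = 28 + 18 = 46°C

46°C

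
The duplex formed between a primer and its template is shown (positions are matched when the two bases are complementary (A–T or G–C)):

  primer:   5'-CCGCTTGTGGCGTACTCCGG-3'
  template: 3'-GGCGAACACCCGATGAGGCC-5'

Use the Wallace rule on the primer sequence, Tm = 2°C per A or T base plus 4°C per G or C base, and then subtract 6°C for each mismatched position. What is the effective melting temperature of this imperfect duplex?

56°C

Primer base counts: A=1, T=5, G=7, C=7 → A+T=6, G+C=14
Perfect-match Tm = 2(6) + 4(14) = 12 + 56 = 68°C
Mismatches (positions where the bases are not complementary): 2 (at positions 11, 12)
Effective Tm = 68 − 2×6 = 68 − 12 = 56°C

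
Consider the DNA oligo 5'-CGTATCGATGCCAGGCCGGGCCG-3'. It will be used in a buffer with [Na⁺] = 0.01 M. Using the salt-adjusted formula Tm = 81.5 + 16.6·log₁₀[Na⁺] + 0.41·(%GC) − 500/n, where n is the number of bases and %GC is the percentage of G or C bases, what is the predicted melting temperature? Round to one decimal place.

56.9°C

Length n = 23. Scanning the sequence gives T=3, G=9, C=8, A=3.
G+C = 17, so %GC = 17/23 × 100 = 73.913%
Salt term: 16.6 × (-2) = -33.2
GC term: 0.41 × 73.913 = 30.304; length term: −500/23 = −21.739
Tm = 81.5 + (-33.2) + 30.304 − 21.739 = 56.865 → 56.9°C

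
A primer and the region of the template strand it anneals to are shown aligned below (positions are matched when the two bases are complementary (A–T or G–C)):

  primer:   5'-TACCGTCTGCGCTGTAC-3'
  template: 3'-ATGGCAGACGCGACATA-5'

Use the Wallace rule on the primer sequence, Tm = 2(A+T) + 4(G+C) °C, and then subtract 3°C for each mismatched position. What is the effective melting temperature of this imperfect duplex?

Primer base counts: A=2, T=5, G=4, C=6 → A+T=7, G+C=10
Perfect-match Tm = 2(7) + 4(10) = 14 + 40 = 54°C
Mismatches (positions where the bases are not complementary): 1 (at position 17)
Effective Tm = 54 − 1×3 = 54 − 3 = 51°C

51°C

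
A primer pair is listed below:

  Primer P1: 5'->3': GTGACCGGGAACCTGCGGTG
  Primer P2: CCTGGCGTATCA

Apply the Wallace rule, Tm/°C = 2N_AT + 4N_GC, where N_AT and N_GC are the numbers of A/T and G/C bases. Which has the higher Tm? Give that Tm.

Primer P1, 68°C

Primer P1: A+T=6, G+C=14 → Tm = 2(6)+4(14) = 68°C
Primer P2: A+T=5, G+C=7 → Tm = 2(5)+4(7) = 38°C
68°C vs 38°C → primer P1 is higher.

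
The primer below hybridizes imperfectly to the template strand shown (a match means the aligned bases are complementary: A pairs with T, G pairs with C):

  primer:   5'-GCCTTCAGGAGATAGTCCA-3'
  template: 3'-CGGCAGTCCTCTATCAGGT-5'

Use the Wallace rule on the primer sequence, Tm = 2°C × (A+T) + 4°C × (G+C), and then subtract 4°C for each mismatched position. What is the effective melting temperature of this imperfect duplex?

54°C

Primer base counts: A=5, T=4, G=5, C=5 → A+T=9, G+C=10
Perfect-match Tm = 2(9) + 4(10) = 18 + 40 = 58°C
Mismatches (positions where the bases are not complementary): 1 (at position 4)
Effective Tm = 58 − 1×4 = 58 − 4 = 54°C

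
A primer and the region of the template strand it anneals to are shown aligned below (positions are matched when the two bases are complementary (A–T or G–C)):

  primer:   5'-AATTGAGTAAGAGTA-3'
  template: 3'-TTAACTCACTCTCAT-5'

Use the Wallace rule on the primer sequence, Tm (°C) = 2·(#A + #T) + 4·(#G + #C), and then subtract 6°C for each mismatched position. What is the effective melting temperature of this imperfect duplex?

Primer base counts: A=7, T=4, G=4, C=0 → A+T=11, G+C=4
Perfect-match Tm = 2(11) + 4(4) = 22 + 16 = 38°C
Mismatches (positions where the bases are not complementary): 1 (at position 9)
Effective Tm = 38 − 1×6 = 38 − 6 = 32°C

32°C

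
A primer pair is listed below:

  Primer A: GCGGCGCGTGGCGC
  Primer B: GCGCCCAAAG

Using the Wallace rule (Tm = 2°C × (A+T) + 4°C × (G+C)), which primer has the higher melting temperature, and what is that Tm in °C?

Primer A: A+T=1, G+C=13 → Tm = 2(1)+4(13) = 54°C
Primer B: A+T=3, G+C=7 → Tm = 2(3)+4(7) = 34°C
54°C vs 34°C → primer A is higher.

Primer A, 54°C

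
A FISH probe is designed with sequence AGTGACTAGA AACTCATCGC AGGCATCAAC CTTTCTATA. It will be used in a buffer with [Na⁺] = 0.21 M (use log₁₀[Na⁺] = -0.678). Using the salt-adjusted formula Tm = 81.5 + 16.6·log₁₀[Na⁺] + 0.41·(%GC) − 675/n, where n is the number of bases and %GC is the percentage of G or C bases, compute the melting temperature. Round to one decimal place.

Length n = 39. Counting bases: G=6, C=10, T=10, A=13
G+C = 16, so %GC = 16/39 × 100 = 41.026%
Salt term: 16.6 × (-0.678) = -11.255
GC term: 0.41 × 41.026 = 16.821; length term: −675/39 = −17.308
Tm = 81.5 + (-11.255) + 16.821 − 17.308 = 69.758 → 69.8°C

69.8°C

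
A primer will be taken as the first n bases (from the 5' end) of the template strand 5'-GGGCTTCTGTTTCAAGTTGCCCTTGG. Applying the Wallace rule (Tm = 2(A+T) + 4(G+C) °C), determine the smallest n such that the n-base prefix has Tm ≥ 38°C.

First 12 bases: GGGCTTCTGTTT → Tm = 36°C (< 38°C)
First 13 bases: GGGCTTCTGTTTC → Tm = 40°C (≥ 38°C)
Since every base adds ≥2°C, Tm only increases with n, so the threshold is first crossed at n = 13.

n = 13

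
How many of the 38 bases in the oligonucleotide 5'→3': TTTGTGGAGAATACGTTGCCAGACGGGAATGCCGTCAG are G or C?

Counting bases: A=9, C=7, T=9, G=13
Total G or C: 13 + 7 = 20

20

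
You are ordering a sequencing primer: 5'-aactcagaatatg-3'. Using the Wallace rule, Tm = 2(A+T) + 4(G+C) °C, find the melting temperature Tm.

Counting bases: C=2, T=3, G=2, A=6
So N_AT = 9 and N_GC = 4.
Tm = 2(9) + 4(4) = 18 + 16 = 34°C

34°C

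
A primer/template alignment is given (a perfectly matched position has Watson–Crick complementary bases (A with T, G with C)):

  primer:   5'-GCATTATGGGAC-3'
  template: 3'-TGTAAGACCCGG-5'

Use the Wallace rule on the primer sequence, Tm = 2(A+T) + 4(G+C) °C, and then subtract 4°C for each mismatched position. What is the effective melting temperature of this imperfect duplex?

24°C

Primer base counts: A=3, T=3, G=4, C=2 → A+T=6, G+C=6
Perfect-match Tm = 2(6) + 4(6) = 12 + 24 = 36°C
Mismatches (positions where the bases are not complementary): 3 (at positions 1, 6, 11)
Effective Tm = 36 − 3×4 = 36 − 12 = 24°C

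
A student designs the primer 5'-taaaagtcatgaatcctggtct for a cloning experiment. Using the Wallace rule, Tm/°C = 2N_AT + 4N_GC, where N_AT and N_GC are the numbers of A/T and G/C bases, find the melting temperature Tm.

G=4, T=7, C=4, A=7
AT pairs contribute 14, GC pairs contribute 8.
Tm = 2(14) + 4(8) = 28 + 32 = 60°C

60°C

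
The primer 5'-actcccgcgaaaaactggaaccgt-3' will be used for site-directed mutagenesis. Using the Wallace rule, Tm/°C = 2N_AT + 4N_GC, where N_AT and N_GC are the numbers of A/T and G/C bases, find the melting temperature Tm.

74°C

C=8, G=5, T=3, A=8
A+T = 11, G+C = 13
Tm = 2(11) + 4(13) = 22 + 52 = 74°C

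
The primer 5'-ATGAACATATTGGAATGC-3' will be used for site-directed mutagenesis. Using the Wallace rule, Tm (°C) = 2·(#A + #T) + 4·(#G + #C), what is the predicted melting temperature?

Base counts: C=2, G=4, T=5, A=7
So N_AT = 12 and N_GC = 6.
Tm = 4·6 + 2·12 = 24 + 24 = 48°C

48°C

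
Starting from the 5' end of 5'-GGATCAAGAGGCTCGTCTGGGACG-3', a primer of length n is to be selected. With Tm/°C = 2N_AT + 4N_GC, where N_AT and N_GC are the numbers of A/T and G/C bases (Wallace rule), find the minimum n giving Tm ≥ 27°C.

First 9 bases: GGATCAAGA → Tm = 26°C (< 27°C)
First 10 bases: GGATCAAGAG → Tm = 30°C (≥ 27°C)
Since every base adds ≥2°C, Tm only increases with n, so the threshold is first crossed at n = 10.

n = 10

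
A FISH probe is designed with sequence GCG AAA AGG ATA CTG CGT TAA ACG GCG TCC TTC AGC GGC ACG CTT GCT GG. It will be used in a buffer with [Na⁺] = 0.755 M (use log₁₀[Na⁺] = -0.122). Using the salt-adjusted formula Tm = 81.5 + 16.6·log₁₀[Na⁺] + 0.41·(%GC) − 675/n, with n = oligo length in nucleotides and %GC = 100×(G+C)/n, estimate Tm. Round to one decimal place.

Length n = 50. Counting bases: C=13, A=11, G=16, T=10
G+C = 29, so %GC = 29/50 × 100 = 58%
Salt term: 16.6 × (-0.122) = -2.025
GC term: 0.41 × 58 = 23.78; length term: −675/50 = −13.5
Tm = 81.5 + (-2.025) + 23.78 − 13.5 = 89.755 → 89.8°C

89.8°C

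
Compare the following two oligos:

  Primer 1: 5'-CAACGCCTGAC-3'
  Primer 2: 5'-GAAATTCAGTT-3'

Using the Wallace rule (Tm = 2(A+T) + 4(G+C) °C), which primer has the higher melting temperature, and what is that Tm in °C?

Primer 1, 36°C

Primer 1: A+T=4, G+C=7 → Tm = 2(4)+4(7) = 36°C
Primer 2: A+T=8, G+C=3 → Tm = 2(8)+4(3) = 28°C
36°C vs 28°C → primer 1 is higher.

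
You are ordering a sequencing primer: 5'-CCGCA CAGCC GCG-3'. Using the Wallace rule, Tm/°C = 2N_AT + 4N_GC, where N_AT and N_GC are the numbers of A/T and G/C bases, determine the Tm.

48°C

Scanning the sequence gives T=0, A=2, G=4, C=7.
So N_AT = 2 and N_GC = 11.
Tm = 2(2) + 4(11) = 4 + 44 = 48°C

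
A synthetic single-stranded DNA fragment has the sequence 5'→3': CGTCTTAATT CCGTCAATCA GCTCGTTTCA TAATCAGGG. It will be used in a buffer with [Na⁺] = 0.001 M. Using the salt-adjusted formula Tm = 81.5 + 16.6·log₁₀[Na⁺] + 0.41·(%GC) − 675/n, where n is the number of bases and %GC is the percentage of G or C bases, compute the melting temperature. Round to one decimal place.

Length n = 39. Base counts: G=7, A=9, C=10, T=13
G+C = 17, so %GC = 17/39 × 100 = 43.59%
Salt term: 16.6 × (-3) = -49.8
GC term: 0.41 × 43.59 = 17.872; length term: −675/39 = −17.308
Tm = 81.5 + (-49.8) + 17.872 − 17.308 = 32.264 → 32.3°C

32.3°C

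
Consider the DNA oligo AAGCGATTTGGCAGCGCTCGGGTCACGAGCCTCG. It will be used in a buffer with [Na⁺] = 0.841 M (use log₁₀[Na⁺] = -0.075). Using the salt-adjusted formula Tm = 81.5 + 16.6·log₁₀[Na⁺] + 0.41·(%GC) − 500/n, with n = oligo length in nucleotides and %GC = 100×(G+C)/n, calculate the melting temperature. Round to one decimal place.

92.1°C

Length n = 34. A=6, T=6, C=10, G=12
G+C = 22, so %GC = 22/34 × 100 = 64.706%
Salt term: 16.6 × (-0.075) = -1.245
GC term: 0.41 × 64.706 = 26.529; length term: −500/34 = −14.706
Tm = 81.5 + (-1.245) + 26.529 − 14.706 = 92.078 → 92.1°C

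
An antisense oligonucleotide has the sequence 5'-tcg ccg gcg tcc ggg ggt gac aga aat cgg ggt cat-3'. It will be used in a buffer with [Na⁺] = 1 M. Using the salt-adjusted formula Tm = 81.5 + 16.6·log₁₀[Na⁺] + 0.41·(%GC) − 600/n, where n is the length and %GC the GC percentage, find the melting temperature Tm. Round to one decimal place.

92.2°C

Length n = 36. Base counts: C=9, A=6, G=15, T=6
G+C = 24, so %GC = 24/36 × 100 = 66.667%
Salt term: 16.6 × (0) = 0
GC term: 0.41 × 66.667 = 27.333; length term: −600/36 = −16.667
Tm = 81.5 + (0) + 27.333 − 16.667 = 92.166 → 92.2°C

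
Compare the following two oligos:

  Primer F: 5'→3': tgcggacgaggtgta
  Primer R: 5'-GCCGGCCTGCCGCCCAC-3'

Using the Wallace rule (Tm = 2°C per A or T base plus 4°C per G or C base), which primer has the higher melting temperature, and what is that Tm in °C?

Primer F: A+T=6, G+C=9 → Tm = 2(6)+4(9) = 48°C
Primer R: A+T=2, G+C=15 → Tm = 2(2)+4(15) = 64°C
48°C vs 64°C → primer R is higher.

Primer R, 64°C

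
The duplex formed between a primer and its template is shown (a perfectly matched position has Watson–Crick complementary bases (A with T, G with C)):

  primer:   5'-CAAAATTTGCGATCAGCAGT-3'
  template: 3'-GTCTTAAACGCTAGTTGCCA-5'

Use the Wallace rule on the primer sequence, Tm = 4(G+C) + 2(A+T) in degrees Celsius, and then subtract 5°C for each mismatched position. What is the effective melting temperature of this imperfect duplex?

41°C

Primer base counts: A=7, T=5, G=4, C=4 → A+T=12, G+C=8
Perfect-match Tm = 2(12) + 4(8) = 24 + 32 = 56°C
Mismatches (positions where the bases are not complementary): 3 (at positions 3, 16, 18)
Effective Tm = 56 − 3×5 = 56 − 15 = 41°C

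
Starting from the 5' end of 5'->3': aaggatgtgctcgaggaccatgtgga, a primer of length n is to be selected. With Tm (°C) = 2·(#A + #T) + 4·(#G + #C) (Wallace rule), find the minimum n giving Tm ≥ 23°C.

n = 9

First 8 bases: AAGGATGT → Tm = 22°C (< 23°C)
First 9 bases: AAGGATGTG → Tm = 26°C (≥ 23°C)
Since every base adds ≥2°C, Tm only increases with n, so the threshold is first crossed at n = 9.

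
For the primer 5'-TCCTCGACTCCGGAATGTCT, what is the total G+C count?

11

Counting bases: A=3, G=4, C=7, T=6
Total G or C: 4 + 7 = 11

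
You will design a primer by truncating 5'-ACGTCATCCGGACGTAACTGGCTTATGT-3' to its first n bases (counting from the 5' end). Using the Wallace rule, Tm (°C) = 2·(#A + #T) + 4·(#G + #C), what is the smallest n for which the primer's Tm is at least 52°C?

First 16 bases: ACGTCATCCGGACGTA → Tm = 50°C (< 52°C)
First 17 bases: ACGTCATCCGGACGTAA → Tm = 52°C (≥ 52°C)
Since every base adds ≥2°C, Tm only increases with n, so the threshold is first crossed at n = 17.

n = 17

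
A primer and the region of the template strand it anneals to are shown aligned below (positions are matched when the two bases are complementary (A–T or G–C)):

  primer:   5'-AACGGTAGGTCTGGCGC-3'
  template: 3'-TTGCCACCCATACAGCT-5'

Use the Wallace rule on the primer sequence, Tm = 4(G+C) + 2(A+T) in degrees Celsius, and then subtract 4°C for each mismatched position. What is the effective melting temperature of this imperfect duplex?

Primer base counts: A=3, T=3, G=7, C=4 → A+T=6, G+C=11
Perfect-match Tm = 2(6) + 4(11) = 12 + 44 = 56°C
Mismatches (positions where the bases are not complementary): 4 (at positions 7, 11, 14, 17)
Effective Tm = 56 − 4×4 = 56 − 16 = 40°C

40°C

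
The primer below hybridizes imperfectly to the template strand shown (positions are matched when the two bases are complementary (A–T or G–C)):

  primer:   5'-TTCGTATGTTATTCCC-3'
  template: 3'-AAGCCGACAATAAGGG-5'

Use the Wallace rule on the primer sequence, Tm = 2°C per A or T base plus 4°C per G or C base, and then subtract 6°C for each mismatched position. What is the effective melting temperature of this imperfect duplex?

Primer base counts: A=2, T=8, G=2, C=4 → A+T=10, G+C=6
Perfect-match Tm = 2(10) + 4(6) = 20 + 24 = 44°C
Mismatches (positions where the bases are not complementary): 2 (at positions 5, 6)
Effective Tm = 44 − 2×6 = 44 − 12 = 32°C

32°C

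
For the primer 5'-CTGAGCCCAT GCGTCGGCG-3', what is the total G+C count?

14

Base counts: T=3, G=7, C=7, A=2
Total G or C: 7 + 7 = 14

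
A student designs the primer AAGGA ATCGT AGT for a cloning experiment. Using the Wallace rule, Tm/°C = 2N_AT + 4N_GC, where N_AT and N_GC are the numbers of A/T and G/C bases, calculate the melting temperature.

36°C

Counting bases: A=5, T=3, G=4, C=1
So N_AT = 8 and N_GC = 5.
Tm = 2×8 + 4×5 = 36°C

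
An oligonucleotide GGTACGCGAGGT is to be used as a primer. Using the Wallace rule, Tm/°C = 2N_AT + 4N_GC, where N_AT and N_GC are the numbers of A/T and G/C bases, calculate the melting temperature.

40°C

Counting bases: A=2, T=2, C=2, G=6
A+T = 4, G+C = 8
Tm = 4·8 + 2·4 = 32 + 8 = 40°C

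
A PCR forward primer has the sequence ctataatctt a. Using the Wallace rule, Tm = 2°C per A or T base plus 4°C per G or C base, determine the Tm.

26°C

Counting bases: C=2, A=4, T=5, G=0
A+T = 9, G+C = 2
Tm = 2(9) + 4(2) = 18 + 8 = 26°C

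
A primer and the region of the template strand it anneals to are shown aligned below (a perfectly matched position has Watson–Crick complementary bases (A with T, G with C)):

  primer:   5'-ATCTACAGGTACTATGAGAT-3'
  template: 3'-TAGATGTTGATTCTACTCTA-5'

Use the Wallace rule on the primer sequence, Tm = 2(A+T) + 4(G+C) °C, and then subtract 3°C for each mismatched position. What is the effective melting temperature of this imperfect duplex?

Primer base counts: A=7, T=6, G=4, C=3 → A+T=13, G+C=7
Perfect-match Tm = 2(13) + 4(7) = 26 + 28 = 54°C
Mismatches (positions where the bases are not complementary): 4 (at positions 8, 9, 12, 13)
Effective Tm = 54 − 4×3 = 54 − 12 = 42°C

42°C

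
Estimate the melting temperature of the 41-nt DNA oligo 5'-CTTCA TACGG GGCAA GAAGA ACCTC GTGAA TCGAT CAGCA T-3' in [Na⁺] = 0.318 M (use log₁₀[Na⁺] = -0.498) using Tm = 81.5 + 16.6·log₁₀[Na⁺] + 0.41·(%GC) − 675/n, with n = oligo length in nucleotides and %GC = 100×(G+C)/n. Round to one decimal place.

Length n = 41. Counting bases: C=10, A=13, G=10, T=8
G+C = 20, so %GC = 20/41 × 100 = 48.78%
Salt term: 16.6 × (-0.498) = -8.267
GC term: 0.41 × 48.78 = 20; length term: −675/41 = −16.463
Tm = 81.5 + (-8.267) + 20 − 16.463 = 76.77 → 76.8°C

76.8°C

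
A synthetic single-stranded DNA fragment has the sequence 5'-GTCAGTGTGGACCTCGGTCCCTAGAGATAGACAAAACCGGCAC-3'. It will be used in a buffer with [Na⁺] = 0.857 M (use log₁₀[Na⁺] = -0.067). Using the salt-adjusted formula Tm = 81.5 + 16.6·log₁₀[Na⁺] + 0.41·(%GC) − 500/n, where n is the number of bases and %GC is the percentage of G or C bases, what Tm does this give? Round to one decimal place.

Length n = 43. Counting bases: C=12, T=7, G=12, A=12
G+C = 24, so %GC = 24/43 × 100 = 55.814%
Salt term: 16.6 × (-0.067) = -1.112
GC term: 0.41 × 55.814 = 22.884; length term: −500/43 = −11.628
Tm = 81.5 + (-1.112) + 22.884 − 11.628 = 91.644 → 91.6°C

91.6°C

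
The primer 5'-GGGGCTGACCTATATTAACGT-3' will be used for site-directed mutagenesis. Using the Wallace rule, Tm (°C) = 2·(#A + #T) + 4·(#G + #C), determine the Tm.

62°C

G=6, T=6, C=4, A=5
AT pairs contribute 11, GC pairs contribute 10.
Tm = 2×11 + 4×10 = 62°C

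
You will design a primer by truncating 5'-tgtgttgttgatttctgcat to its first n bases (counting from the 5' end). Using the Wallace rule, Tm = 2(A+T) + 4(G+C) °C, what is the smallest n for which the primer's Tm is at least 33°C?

First 12 bases: TGTGTTGTTGAT → Tm = 32°C (< 33°C)
First 13 bases: TGTGTTGTTGATT → Tm = 34°C (≥ 33°C)
Since every base adds ≥2°C, Tm only increases with n, so the threshold is first crossed at n = 13.

n = 13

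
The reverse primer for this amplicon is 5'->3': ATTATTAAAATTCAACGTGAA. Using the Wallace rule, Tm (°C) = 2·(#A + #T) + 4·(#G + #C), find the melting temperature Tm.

50°C

Base counts: T=7, G=2, C=2, A=10
AT pairs contribute 17, GC pairs contribute 4.
Tm = 2×17 + 4×4 = 50°C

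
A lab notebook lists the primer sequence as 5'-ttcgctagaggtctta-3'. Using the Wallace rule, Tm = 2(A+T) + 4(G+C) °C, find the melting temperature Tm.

46°C

Counting bases: A=3, G=4, C=3, T=6
A+T = 9, G+C = 7
Tm = 2×9 + 4×7 = 46°C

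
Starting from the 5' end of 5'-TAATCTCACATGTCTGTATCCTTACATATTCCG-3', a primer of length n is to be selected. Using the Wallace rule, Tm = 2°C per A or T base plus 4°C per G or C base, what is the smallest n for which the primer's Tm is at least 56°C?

n = 21

First 20 bases: TAATCTCACATGTCTGTATC → Tm = 54°C (< 56°C)
First 21 bases: TAATCTCACATGTCTGTATCC → Tm = 58°C (≥ 56°C)
Each additional base adds 2°C (A/T) or 4°C (G/C), so Tm is non-decreasing in n; n = 21 is the first length to reach 56°C.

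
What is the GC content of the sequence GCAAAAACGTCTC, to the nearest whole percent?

46%

A=5, T=2, G=2, C=4
G+C = 2 + 4 = 6 out of 13 bases
%GC = 6/13 × 100 = 46.15% ≈ 46%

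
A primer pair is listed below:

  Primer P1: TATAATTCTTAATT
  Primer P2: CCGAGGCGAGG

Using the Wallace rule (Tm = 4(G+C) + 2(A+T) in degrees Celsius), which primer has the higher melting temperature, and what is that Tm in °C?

Primer P2, 40°C

Primer P1: A+T=13, G+C=1 → Tm = 2(13)+4(1) = 30°C
Primer P2: A+T=2, G+C=9 → Tm = 2(2)+4(9) = 40°C
30°C vs 40°C → primer P2 is higher.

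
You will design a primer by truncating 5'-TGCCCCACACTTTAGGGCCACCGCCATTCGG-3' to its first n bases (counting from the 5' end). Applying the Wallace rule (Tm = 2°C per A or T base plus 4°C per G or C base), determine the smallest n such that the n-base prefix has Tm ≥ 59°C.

n = 19

First 18 bases: TGCCCCACACTTTAGGGC → Tm = 58°C (< 59°C)
First 19 bases: TGCCCCACACTTTAGGGCC → Tm = 62°C (≥ 59°C)
Since every base adds ≥2°C, Tm only increases with n, so the threshold is first crossed at n = 19.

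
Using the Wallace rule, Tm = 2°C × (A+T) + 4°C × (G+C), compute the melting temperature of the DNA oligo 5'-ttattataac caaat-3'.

34°C

A=7, C=2, T=6, G=0
So N_AT = 13 and N_GC = 2.
Tm = 2×13 + 4×2 = 34°C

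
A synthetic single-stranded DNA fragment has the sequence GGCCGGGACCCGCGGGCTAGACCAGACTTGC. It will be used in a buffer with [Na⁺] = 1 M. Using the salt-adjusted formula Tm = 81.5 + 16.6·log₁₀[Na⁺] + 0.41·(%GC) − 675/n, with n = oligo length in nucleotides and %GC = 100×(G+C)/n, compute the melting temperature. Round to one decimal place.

Length n = 31. Scanning the sequence gives A=5, T=3, C=11, G=12.
G+C = 23, so %GC = 23/31 × 100 = 74.194%
Salt term: 16.6 × (0) = 0
GC term: 0.41 × 74.194 = 30.42; length term: −675/31 = −21.774
Tm = 81.5 + (0) + 30.42 − 21.774 = 90.146 → 90.1°C

90.1°C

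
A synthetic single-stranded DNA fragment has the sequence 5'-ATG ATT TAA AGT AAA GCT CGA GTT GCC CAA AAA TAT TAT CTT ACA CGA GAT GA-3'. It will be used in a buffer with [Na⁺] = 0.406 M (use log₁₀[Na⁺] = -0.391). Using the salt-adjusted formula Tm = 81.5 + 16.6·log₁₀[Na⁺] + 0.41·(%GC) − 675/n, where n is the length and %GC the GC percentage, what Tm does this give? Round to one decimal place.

75.4°C

Length n = 53. Base counts: A=21, G=9, T=15, C=8
G+C = 17, so %GC = 17/53 × 100 = 32.075%
Salt term: 16.6 × (-0.391) = -6.491
GC term: 0.41 × 32.075 = 13.151; length term: −675/53 = −12.736
Tm = 81.5 + (-6.491) + 13.151 − 12.736 = 75.424 → 75.4°C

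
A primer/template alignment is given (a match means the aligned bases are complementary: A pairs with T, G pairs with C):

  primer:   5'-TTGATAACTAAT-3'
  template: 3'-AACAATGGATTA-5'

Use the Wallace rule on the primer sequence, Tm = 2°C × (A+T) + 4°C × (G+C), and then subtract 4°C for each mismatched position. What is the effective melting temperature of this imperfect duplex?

Primer base counts: A=5, T=5, G=1, C=1 → A+T=10, G+C=2
Perfect-match Tm = 2(10) + 4(2) = 20 + 8 = 28°C
Mismatches (positions where the bases are not complementary): 2 (at positions 4, 7)
Effective Tm = 28 − 2×4 = 28 − 8 = 20°C

20°C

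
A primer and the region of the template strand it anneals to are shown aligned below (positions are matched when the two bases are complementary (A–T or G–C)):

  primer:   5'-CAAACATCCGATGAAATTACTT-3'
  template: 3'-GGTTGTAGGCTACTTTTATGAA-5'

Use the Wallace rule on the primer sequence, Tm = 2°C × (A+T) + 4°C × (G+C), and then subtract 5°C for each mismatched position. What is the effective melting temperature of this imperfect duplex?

Primer base counts: A=9, T=6, G=2, C=5 → A+T=15, G+C=7
Perfect-match Tm = 2(15) + 4(7) = 30 + 28 = 58°C
Mismatches (positions where the bases are not complementary): 2 (at positions 2, 17)
Effective Tm = 58 − 2×5 = 58 − 10 = 48°C

48°C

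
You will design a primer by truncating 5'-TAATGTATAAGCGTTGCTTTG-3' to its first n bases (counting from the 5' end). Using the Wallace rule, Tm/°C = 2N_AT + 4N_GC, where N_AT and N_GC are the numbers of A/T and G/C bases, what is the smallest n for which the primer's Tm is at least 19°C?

First 8 bases: TAATGTAT → Tm = 18°C (< 19°C)
First 9 bases: TAATGTATA → Tm = 20°C (≥ 19°C)
Since every base adds ≥2°C, Tm only increases with n, so the threshold is first crossed at n = 9.

n = 9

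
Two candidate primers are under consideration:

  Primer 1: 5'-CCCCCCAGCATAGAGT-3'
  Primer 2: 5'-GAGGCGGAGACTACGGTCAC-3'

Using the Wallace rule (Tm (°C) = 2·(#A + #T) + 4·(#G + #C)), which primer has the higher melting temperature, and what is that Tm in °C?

Primer 1: A+T=6, G+C=10 → Tm = 2(6)+4(10) = 52°C
Primer 2: A+T=7, G+C=13 → Tm = 2(7)+4(13) = 66°C
52°C vs 66°C → primer 2 is higher.

Primer 2, 66°C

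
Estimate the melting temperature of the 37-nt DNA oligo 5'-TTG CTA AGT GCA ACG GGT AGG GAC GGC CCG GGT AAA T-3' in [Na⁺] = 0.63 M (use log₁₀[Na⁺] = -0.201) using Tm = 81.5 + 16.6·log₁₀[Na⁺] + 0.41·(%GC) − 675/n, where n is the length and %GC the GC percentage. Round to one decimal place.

Length n = 37. Base counts: G=14, T=7, A=9, C=7
G+C = 21, so %GC = 21/37 × 100 = 56.757%
Salt term: 16.6 × (-0.201) = -3.337
GC term: 0.41 × 56.757 = 23.27; length term: −675/37 = −18.243
Tm = 81.5 + (-3.337) + 23.27 − 18.243 = 83.19 → 83.2°C

83.2°C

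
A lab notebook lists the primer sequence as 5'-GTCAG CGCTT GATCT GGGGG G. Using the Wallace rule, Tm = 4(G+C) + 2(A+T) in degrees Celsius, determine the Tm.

Counting bases: A=2, G=10, C=4, T=5
A+T = 7, G+C = 14
Tm = 2×7 + 4×14 = 70°C

70°C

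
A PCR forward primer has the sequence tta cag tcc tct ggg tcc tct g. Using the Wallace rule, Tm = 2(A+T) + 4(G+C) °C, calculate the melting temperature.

68°C

Scanning the sequence gives A=2, C=7, T=8, G=5.
So N_AT = 10 and N_GC = 12.
Tm = 2×10 + 4×12 = 68°C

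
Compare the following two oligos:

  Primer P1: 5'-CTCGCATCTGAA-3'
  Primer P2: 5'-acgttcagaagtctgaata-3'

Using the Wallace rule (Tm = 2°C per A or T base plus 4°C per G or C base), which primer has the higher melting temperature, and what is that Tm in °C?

Primer P2, 52°C

Primer P1: A+T=6, G+C=6 → Tm = 2(6)+4(6) = 36°C
Primer P2: A+T=12, G+C=7 → Tm = 2(12)+4(7) = 52°C
36°C vs 52°C → primer P2 is higher.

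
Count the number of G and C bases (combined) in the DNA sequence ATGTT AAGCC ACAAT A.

Scanning the sequence gives G=2, A=7, T=4, C=3.
Total G or C: 2 + 3 = 5

5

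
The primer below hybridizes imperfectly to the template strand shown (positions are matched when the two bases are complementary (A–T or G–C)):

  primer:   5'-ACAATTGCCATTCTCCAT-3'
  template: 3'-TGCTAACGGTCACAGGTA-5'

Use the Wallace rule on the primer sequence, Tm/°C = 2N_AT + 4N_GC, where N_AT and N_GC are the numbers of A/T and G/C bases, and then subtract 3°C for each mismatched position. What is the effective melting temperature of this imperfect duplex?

Primer base counts: A=5, T=6, G=1, C=6 → A+T=11, G+C=7
Perfect-match Tm = 2(11) + 4(7) = 22 + 28 = 50°C
Mismatches (positions where the bases are not complementary): 3 (at positions 3, 11, 13)
Effective Tm = 50 − 3×3 = 50 − 9 = 41°C

41°C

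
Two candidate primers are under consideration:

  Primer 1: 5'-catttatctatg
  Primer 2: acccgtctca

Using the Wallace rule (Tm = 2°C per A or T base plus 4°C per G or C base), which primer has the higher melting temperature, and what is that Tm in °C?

Primer 1: A+T=9, G+C=3 → Tm = 2(9)+4(3) = 30°C
Primer 2: A+T=4, G+C=6 → Tm = 2(4)+4(6) = 32°C
30°C vs 32°C → primer 2 is higher.

Primer 2, 32°C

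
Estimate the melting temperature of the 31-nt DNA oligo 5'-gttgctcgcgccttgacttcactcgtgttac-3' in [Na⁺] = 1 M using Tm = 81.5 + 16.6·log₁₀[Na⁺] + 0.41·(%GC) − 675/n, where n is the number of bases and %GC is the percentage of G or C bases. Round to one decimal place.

Length n = 31. T=11, C=10, A=3, G=7
G+C = 17, so %GC = 17/31 × 100 = 54.839%
Salt term: 16.6 × (0) = 0
GC term: 0.41 × 54.839 = 22.484; length term: −675/31 = −21.774
Tm = 81.5 + (0) + 22.484 − 21.774 = 82.21 → 82.2°C

82.2°C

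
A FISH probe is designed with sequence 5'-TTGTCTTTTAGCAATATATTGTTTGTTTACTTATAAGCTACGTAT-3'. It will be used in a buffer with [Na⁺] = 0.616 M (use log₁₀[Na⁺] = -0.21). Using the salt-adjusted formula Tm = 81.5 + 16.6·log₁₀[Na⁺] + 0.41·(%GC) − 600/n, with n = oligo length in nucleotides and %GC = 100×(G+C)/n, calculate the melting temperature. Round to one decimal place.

Length n = 45. A=11, G=6, C=5, T=23
G+C = 11, so %GC = 11/45 × 100 = 24.444%
Salt term: 16.6 × (-0.21) = -3.486
GC term: 0.41 × 24.444 = 10.022; length term: −600/45 = −13.333
Tm = 81.5 + (-3.486) + 10.022 − 13.333 = 74.703 → 74.7°C

74.7°C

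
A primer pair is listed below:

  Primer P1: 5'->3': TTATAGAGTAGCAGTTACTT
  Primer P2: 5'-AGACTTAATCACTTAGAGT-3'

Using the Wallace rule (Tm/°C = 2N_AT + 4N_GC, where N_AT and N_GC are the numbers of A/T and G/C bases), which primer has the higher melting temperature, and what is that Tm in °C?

Primer P1: A+T=14, G+C=6 → Tm = 2(14)+4(6) = 52°C
Primer P2: A+T=13, G+C=6 → Tm = 2(13)+4(6) = 50°C
52°C vs 50°C → primer P1 is higher.

Primer P1, 52°C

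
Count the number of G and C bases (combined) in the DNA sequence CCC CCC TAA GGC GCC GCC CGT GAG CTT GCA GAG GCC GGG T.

30

Counting bases: T=5, A=5, G=14, C=16
G+C = 14 + 16 = 30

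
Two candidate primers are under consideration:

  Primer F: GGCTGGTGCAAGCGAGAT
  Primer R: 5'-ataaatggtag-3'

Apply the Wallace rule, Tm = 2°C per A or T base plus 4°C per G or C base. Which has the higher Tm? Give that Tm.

Primer F, 58°C

Primer F: A+T=7, G+C=11 → Tm = 2(7)+4(11) = 58°C
Primer R: A+T=8, G+C=3 → Tm = 2(8)+4(3) = 28°C
58°C vs 28°C → primer F is higher.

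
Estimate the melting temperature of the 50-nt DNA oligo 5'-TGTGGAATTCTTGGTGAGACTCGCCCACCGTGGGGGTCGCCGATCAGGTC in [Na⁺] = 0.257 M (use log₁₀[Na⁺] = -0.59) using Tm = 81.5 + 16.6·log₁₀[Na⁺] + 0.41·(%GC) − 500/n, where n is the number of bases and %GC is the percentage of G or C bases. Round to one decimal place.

Length n = 50. T=12, C=13, A=7, G=18
G+C = 31, so %GC = 31/50 × 100 = 62%
Salt term: 16.6 × (-0.59) = -9.794
GC term: 0.41 × 62 = 25.42; length term: −500/50 = −10
Tm = 81.5 + (-9.794) + 25.42 − 10 = 87.126 → 87.1°C

87.1°C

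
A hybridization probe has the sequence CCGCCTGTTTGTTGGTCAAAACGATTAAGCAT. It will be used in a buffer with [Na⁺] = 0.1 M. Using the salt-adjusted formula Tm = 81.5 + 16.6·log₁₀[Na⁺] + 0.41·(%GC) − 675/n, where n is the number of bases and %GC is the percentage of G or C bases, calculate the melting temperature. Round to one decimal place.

Length n = 32. Scanning the sequence gives C=7, A=8, T=10, G=7.
G+C = 14, so %GC = 14/32 × 100 = 43.75%
Salt term: 16.6 × (-1) = -16.6
GC term: 0.41 × 43.75 = 17.938; length term: −675/32 = −21.094
Tm = 81.5 + (-16.6) + 17.938 − 21.094 = 61.744 → 61.7°C

61.7°C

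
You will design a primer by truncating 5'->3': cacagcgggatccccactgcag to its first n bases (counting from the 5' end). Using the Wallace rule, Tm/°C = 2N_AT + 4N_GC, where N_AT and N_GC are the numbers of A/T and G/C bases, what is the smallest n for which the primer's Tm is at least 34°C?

n = 10

First 9 bases: CACAGCGGG → Tm = 32°C (< 34°C)
First 10 bases: CACAGCGGGA → Tm = 34°C (≥ 34°C)
Since every base adds ≥2°C, Tm only increases with n, so the threshold is first crossed at n = 10.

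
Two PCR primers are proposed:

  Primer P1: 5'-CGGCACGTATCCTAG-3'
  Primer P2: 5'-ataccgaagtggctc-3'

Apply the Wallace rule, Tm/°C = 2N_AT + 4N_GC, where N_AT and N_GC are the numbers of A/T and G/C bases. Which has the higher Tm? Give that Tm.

Primer P1: A+T=6, G+C=9 → Tm = 2(6)+4(9) = 48°C
Primer P2: A+T=7, G+C=8 → Tm = 2(7)+4(8) = 46°C
48°C vs 46°C → primer P1 is higher.

Primer P1, 48°C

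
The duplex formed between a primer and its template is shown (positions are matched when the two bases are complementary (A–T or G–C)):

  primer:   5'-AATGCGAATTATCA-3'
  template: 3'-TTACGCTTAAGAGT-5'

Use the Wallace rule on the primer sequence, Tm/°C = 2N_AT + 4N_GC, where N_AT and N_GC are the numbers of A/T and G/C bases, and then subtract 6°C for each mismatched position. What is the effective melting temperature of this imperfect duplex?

Primer base counts: A=6, T=4, G=2, C=2 → A+T=10, G+C=4
Perfect-match Tm = 2(10) + 4(4) = 20 + 16 = 36°C
Mismatches (positions where the bases are not complementary): 1 (at position 11)
Effective Tm = 36 − 1×6 = 36 − 6 = 30°C

30°C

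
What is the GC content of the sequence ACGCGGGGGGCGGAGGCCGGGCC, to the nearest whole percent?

91%

Base counts: C=7, T=0, A=2, G=14
G+C = 14 + 7 = 21 out of 23 bases
%GC = 21/23 × 100 = 91.3% ≈ 91%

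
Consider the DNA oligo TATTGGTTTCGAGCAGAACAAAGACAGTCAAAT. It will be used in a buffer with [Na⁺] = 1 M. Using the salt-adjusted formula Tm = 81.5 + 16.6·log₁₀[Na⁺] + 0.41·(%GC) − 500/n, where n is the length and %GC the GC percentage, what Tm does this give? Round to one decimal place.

81.3°C

Length n = 33. Scanning the sequence gives G=7, A=13, C=5, T=8.
G+C = 12, so %GC = 12/33 × 100 = 36.364%
Salt term: 16.6 × (0) = 0
GC term: 0.41 × 36.364 = 14.909; length term: −500/33 = −15.152
Tm = 81.5 + (0) + 14.909 − 15.152 = 81.257 → 81.3°C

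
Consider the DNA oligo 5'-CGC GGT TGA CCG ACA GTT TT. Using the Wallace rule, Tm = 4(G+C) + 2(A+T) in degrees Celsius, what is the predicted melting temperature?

T=6, G=6, C=5, A=3
So N_AT = 9 and N_GC = 11.
Tm = 2×9 + 4×11 = 62°C

62°C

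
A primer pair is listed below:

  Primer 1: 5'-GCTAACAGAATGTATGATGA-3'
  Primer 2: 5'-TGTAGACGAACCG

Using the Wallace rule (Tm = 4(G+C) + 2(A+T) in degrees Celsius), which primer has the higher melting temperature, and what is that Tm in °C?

Primer 1, 54°C

Primer 1: A+T=13, G+C=7 → Tm = 2(13)+4(7) = 54°C
Primer 2: A+T=6, G+C=7 → Tm = 2(6)+4(7) = 40°C
54°C vs 40°C → primer 1 is higher.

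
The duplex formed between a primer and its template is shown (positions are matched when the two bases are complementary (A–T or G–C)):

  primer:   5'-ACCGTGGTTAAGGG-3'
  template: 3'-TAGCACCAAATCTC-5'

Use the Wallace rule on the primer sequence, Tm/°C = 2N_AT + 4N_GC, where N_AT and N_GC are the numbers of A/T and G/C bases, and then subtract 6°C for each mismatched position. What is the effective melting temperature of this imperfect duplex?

Primer base counts: A=3, T=3, G=6, C=2 → A+T=6, G+C=8
Perfect-match Tm = 2(6) + 4(8) = 12 + 32 = 44°C
Mismatches (positions where the bases are not complementary): 3 (at positions 2, 10, 13)
Effective Tm = 44 − 3×6 = 44 − 18 = 26°C

26°C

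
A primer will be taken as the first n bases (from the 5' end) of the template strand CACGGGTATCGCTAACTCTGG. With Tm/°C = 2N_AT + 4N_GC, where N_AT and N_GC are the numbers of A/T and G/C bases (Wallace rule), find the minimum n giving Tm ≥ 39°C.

n = 12

First 11 bases: CACGGGTATCG → Tm = 36°C (< 39°C)
First 12 bases: CACGGGTATCGC → Tm = 40°C (≥ 39°C)
Each additional base adds 2°C (A/T) or 4°C (G/C), so Tm is non-decreasing in n; n = 12 is the first length to reach 39°C.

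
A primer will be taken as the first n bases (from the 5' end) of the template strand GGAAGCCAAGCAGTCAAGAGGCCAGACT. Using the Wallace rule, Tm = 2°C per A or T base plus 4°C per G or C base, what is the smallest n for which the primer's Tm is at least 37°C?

n = 12

First 11 bases: GGAAGCCAAGC → Tm = 36°C (< 37°C)
First 12 bases: GGAAGCCAAGCA → Tm = 38°C (≥ 37°C)
Each additional base adds 2°C (A/T) or 4°C (G/C), so Tm is non-decreasing in n; n = 12 is the first length to reach 37°C.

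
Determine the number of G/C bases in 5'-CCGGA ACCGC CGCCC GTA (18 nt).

Base counts: T=1, C=9, G=5, A=3
Total G or C: 5 + 9 = 14

14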